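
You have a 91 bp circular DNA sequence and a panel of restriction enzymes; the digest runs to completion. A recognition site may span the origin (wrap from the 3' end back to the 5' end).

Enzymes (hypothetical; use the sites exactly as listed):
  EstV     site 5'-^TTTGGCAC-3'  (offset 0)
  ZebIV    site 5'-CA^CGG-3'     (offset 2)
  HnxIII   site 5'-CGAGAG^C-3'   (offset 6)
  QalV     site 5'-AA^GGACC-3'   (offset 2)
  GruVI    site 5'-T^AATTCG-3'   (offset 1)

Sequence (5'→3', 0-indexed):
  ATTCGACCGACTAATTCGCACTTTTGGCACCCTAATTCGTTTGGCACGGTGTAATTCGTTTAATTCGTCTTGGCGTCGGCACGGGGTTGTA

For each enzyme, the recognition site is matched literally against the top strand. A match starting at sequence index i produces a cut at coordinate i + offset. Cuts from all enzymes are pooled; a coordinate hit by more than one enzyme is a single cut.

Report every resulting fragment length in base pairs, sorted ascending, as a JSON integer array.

Site scan:
  EstV (TTTGGCAC, off=0): starts [22, 39] → cuts [22, 39]
  ZebIV (CACGG, off=2): starts [44, 79] → cuts [46, 81]
  HnxIII (CGAGAGC, off=6): no sites
  QalV (AAGGACC, off=2): no sites
  GruVI (TAATTCG, off=1): starts [11, 32, 51, 60, 89] → cuts [12, 33, 52, 61, 90]

All cut coordinates (distinct, sorted): [12, 22, 33, 39, 46, 52, 61, 81, 90]

Fragments:
  12→22: 10 bp
  22→33: 11 bp
  33→39: 6 bp
  39→46: 7 bp
  46→52: 6 bp
  52→61: 9 bp
  61→81: 20 bp
  81→90: 9 bp
  90→12 (wrap): 91-90+12 = 13 bp

[6,6,7,9,9,10,11,13,20]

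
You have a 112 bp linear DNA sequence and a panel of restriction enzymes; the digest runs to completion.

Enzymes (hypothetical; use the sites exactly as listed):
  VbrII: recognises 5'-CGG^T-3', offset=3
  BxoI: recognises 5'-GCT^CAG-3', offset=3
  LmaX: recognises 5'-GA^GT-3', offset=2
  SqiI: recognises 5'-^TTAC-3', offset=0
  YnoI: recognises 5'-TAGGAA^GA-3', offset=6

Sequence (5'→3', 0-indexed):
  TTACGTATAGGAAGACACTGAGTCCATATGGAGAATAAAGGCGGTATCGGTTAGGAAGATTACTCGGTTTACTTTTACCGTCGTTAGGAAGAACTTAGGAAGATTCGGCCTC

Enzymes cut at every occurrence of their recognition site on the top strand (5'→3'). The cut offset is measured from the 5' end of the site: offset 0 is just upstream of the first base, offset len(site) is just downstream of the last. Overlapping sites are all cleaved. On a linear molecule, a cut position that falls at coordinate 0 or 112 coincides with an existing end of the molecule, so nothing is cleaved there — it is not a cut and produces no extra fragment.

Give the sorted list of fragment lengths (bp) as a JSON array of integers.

[1,2,6,6,7,8,8,11,11,13,16,23]

Scan for sites:
  VbrII CGGT/3: at [41, 47, 64] ⇒ [44, 50, 67]
  BxoI (GCTCAG, off=3): no sites
  LmaX GAGT/2: at [19] ⇒ [21]
  SqiI TTAC/0: at [0, 59, 68, 74] ⇒ [59, 68, 74] (position 0 is a terminus of the linear molecule — no cut)
  YnoI TAGGAAGA/6: at [7, 51, 84, 95] ⇒ [13, 57, 90, 101]

All cut coordinates (distinct, sorted): [13, 21, 44, 50, 57, 59, 67, 68, 74, 90, 101]

Fragment lengths:
  [0,13): 13 bp
  [13,21): 8 bp
  [21,44): 23 bp
  [44,50): 6 bp
  [50,57): 7 bp
  [57,59): 2 bp
  [59,67): 8 bp
  [67,68): 1 bp
  [68,74): 6 bp
  [74,90): 16 bp
  [90,101): 11 bp
  [101,112): 11 bp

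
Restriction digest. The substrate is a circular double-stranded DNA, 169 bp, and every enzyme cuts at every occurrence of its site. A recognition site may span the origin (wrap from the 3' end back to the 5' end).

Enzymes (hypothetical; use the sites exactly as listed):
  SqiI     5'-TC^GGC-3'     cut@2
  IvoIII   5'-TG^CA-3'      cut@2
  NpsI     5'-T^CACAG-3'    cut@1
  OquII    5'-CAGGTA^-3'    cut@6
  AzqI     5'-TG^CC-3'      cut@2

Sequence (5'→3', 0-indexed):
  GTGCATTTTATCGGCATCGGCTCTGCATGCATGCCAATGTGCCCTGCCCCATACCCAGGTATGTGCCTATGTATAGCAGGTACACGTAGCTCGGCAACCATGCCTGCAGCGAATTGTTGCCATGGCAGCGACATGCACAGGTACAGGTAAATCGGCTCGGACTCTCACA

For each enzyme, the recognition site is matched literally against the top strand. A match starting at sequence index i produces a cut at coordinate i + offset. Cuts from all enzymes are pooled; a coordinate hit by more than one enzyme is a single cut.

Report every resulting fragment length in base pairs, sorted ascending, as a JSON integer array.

Per-enzyme occurrences:
  SqiI (TCGGC, off=2): starts [10, 16, 90, 151] → cuts [12, 18, 92, 153]
  IvoIII (TGCA, off=2): starts [1, 23, 27, 104, 133] → cuts [3, 25, 29, 106, 135]
  NpsI (TCACAG, off=1): starts [164] → cuts [165]
  OquII (CAGGTA, off=6): starts [55, 76, 137, 143] → cuts [61, 82, 143, 149]
  AzqI (TGCC, off=2): starts [31, 39, 44, 63, 100, 117] → cuts [33, 41, 46, 65, 102, 119]

Pooled cuts: [3, 12, 18, 25, 29, 33, 41, 46, 61, 65, 82, 92, 102, 106, 119, 135, 143, 149, 153, 165]

Fragment lengths:
  3→12: 9 bp
  12→18: 6 bp
  18→25: 7 bp
  25→29: 4 bp
  29→33: 4 bp
  33→41: 8 bp
  41→46: 5 bp
  46→61: 15 bp
  61→65: 4 bp
  65→82: 17 bp
  82→92: 10 bp
  92→102: 10 bp
  102→106: 4 bp
  106→119: 13 bp
  119→135: 16 bp
  135→143: 8 bp
  143→149: 6 bp
  149→153: 4 bp
  153→165: 12 bp
  165→3 (wrap): 169-165+3 = 7 bp

[4,4,4,4,4,5,6,6,7,7,8,8,9,10,10,12,13,15,16,17]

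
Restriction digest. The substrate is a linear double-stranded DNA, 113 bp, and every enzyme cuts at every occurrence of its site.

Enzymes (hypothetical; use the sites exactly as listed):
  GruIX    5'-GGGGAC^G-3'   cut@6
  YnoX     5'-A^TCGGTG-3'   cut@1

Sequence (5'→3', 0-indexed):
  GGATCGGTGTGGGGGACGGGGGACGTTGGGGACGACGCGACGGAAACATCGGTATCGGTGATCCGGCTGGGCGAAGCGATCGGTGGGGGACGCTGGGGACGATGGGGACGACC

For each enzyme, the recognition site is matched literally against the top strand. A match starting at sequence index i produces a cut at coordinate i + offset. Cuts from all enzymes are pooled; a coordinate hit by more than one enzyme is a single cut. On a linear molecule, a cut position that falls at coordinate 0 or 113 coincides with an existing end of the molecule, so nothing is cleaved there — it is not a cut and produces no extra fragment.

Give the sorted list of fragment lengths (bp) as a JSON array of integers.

[3,4,7,9,9,9,12,14,21,25]

Site scan:
  GruIX (GGGGACG, off=6): starts [11, 18, 27, 85, 94, 103] → cuts [17, 24, 33, 91, 100, 109]
  YnoX (ATCGGTG, off=1): starts [2, 53, 78] → cuts [3, 54, 79]

Pooled cuts: [3, 17, 24, 33, 54, 79, 91, 100, 109]

Fragment lengths:
  [0,3): 3 bp
  [3,17): 14 bp
  [17,24): 7 bp
  [24,33): 9 bp
  [33,54): 21 bp
  [54,79): 25 bp
  [79,91): 12 bp
  [91,100): 9 bp
  [100,109): 9 bp
  [109,113): 4 bp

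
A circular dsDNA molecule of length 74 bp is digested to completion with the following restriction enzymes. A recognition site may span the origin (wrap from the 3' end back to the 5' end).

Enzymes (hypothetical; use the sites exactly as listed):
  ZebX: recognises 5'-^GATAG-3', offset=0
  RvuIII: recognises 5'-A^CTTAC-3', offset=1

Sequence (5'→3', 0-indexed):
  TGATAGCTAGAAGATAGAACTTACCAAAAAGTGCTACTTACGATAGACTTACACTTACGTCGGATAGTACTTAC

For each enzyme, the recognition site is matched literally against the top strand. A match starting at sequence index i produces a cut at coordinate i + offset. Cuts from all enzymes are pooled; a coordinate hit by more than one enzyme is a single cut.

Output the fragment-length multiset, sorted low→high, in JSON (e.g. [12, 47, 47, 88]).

[5,6,6,6,7,7,9,11,17]

Site scan:
  ZebX (GATAG, off=0): starts [1, 12, 41, 62] → cuts [1, 12, 41, 62]
  RvuIII (ACTTAC, off=1): starts [18, 35, 46, 52, 68] → cuts [19, 36, 47, 53, 69]

Pooled cuts: [1, 12, 19, 36, 41, 47, 53, 62, 69]

Fragment lengths:
  1→12: 11 bp
  12→19: 7 bp
  19→36: 17 bp
  36→41: 5 bp
  41→47: 6 bp
  47→53: 6 bp
  53→62: 9 bp
  62→69: 7 bp
  69→1 (wrap): 74-69+1 = 6 bp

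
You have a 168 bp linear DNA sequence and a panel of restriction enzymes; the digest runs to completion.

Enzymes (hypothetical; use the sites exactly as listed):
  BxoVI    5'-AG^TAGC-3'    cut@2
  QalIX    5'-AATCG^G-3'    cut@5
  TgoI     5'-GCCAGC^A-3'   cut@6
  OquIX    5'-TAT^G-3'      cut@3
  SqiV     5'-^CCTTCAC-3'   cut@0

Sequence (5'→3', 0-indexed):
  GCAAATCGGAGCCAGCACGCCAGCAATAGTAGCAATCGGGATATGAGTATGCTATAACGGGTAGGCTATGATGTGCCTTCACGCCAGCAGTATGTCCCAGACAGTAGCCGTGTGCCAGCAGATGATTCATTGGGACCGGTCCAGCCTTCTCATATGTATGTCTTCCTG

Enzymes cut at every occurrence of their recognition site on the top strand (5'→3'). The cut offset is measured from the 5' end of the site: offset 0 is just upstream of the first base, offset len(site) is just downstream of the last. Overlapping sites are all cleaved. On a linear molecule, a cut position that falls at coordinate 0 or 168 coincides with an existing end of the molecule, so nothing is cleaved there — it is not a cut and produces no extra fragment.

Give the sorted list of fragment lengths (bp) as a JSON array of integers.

Scan for sites:
  BxoVI AGTAGC/2: at [27, 102] ⇒ [29, 104]
  QalIX AATCGG/5: at [3, 33] ⇒ [8, 38]
  TgoI GCCAGCA/6: at [10, 18, 82, 113] ⇒ [16, 24, 88, 119]
  OquIX TATG/3: at [41, 47, 66, 90, 152, 156] ⇒ [44, 50, 69, 93, 155, 159]
  SqiV CCTTCAC/0: at [75] ⇒ [75]

All cut coordinates (distinct, sorted): [8, 16, 24, 29, 38, 44, 50, 69, 75, 88, 93, 104, 119, 155, 159]

Fragments:
  [0,8): 8 bp
  [8,16): 8 bp
  [16,24): 8 bp
  [24,29): 5 bp
  [29,38): 9 bp
  [38,44): 6 bp
  [44,50): 6 bp
  [50,69): 19 bp
  [69,75): 6 bp
  [75,88): 13 bp
  [88,93): 5 bp
  [93,104): 11 bp
  [104,119): 15 bp
  [119,155): 36 bp
  [155,159): 4 bp
  [159,168): 9 bp

[4,5,5,6,6,6,8,8,8,9,9,11,13,15,19,36]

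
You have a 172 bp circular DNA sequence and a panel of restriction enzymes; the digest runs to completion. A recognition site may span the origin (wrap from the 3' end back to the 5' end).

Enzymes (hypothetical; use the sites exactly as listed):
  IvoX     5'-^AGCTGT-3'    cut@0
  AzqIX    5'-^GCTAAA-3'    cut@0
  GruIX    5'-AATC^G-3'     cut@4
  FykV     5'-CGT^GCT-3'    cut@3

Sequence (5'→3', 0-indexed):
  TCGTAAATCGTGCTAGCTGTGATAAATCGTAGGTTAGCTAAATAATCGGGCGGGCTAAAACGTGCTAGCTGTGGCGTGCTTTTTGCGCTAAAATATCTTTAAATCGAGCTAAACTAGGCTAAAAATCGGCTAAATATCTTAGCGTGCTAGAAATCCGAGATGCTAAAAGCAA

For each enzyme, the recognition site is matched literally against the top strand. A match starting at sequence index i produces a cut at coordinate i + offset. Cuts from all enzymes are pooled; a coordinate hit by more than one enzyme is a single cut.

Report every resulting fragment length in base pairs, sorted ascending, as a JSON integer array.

Per-enzyme occurrences:
  IvoX (AGCTGT, off=0): starts [14, 66] → cuts [14, 66]
  AzqIX (GCTAAA, off=0): starts [36, 53, 86, 107, 117, 128, 161] → cuts [36, 53, 86, 107, 117, 128, 161]
  GruIX (AATCG, off=4): starts [5, 24, 43, 101, 123, 170] → cuts [2, 9, 28, 47, 105, 127]
  FykV (CGTGCT, off=3): starts [8, 60, 74, 142] → cuts [11, 63, 77, 145]

All cut coordinates (distinct, sorted): [2, 9, 11, 14, 28, 36, 47, 53, 63, 66, 77, 86, 105, 107, 117, 127, 128, 145, 161]

Fragments:
  2→9: 7 bp
  9→11: 2 bp
  11→14: 3 bp
  14→28: 14 bp
  28→36: 8 bp
  36→47: 11 bp
  47→53: 6 bp
  53→63: 10 bp
  63→66: 3 bp
  66→77: 11 bp
  77→86: 9 bp
  86→105: 19 bp
  105→107: 2 bp
  107→117: 10 bp
  117→127: 10 bp
  127→128: 1 bp
  128→145: 17 bp
  145→161: 16 bp
  161→2 (wrap): 172-161+2 = 13 bp

[1,2,2,3,3,6,7,8,9,10,10,10,11,11,13,14,16,17,19]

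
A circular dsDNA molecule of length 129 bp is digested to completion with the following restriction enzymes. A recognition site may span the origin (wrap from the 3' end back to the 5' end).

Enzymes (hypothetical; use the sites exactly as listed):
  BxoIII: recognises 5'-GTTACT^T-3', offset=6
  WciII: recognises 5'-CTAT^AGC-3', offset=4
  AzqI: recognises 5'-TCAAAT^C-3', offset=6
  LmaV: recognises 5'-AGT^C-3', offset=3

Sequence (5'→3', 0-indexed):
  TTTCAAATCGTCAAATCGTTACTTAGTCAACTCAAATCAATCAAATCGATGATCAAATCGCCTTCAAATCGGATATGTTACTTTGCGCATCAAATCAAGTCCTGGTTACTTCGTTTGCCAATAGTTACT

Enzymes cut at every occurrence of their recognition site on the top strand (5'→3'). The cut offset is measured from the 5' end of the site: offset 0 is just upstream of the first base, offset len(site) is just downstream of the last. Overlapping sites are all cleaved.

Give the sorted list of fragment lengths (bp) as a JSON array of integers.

Scan for sites:
  BxoIII GTTACTT/6: at [17, 76, 104, 123] ⇒ [0, 23, 82, 110]
  WciII (CTATAGC, off=4): no sites
  AzqI TCAAATC/6: at [2, 10, 31, 40, 52, 63, 89] ⇒ [8, 16, 37, 46, 58, 69, 95]
  LmaV AGTC/3: at [24, 97] ⇒ [27, 100]

All cut coordinates (distinct, sorted): [0, 8, 16, 23, 27, 37, 46, 58, 69, 82, 95, 100, 110]

Fragments:
  0→8: 8 bp
  8→16: 8 bp
  16→23: 7 bp
  23→27: 4 bp
  27→37: 10 bp
  37→46: 9 bp
  46→58: 12 bp
  58→69: 11 bp
  69→82: 13 bp
  82→95: 13 bp
  95→100: 5 bp
  100→110: 10 bp
  110→0 (wrap): 129-110+0 = 19 bp

[4,5,7,8,8,9,10,10,11,12,13,13,19]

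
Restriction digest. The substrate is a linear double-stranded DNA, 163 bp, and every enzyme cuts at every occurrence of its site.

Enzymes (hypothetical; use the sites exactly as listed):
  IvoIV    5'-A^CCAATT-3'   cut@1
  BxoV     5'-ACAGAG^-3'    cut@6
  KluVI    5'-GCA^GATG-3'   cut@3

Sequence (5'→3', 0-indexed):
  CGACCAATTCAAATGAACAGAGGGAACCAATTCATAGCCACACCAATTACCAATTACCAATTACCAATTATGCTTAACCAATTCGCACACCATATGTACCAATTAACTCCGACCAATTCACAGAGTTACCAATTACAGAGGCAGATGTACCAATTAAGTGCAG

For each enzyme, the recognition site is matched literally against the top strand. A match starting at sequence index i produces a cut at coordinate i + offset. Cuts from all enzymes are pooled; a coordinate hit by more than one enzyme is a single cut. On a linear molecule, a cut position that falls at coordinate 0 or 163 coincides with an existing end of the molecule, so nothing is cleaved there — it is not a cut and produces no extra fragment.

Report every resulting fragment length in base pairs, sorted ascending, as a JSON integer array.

[3,3,3,4,6,7,7,7,12,13,14,14,14,16,19,21]

Per-enzyme occurrences:
  IvoIV (ACCAATT, off=1): starts [2, 25, 41, 48, 55, 62, 76, 97, 111, 127, 148] → cuts [3, 26, 42, 49, 56, 63, 77, 98, 112, 128, 149]
  BxoV (ACAGAG, off=6): starts [16, 119, 134] → cuts [22, 125, 140]
  KluVI (GCAGATG, off=3): starts [140] → cuts [143]

All cut coordinates (distinct, sorted): [3, 22, 26, 42, 49, 56, 63, 77, 98, 112, 125, 128, 140, 143, 149]

Fragment lengths:
  [0,3): 3 bp
  [3,22): 19 bp
  [22,26): 4 bp
  [26,42): 16 bp
  [42,49): 7 bp
  [49,56): 7 bp
  [56,63): 7 bp
  [63,77): 14 bp
  [77,98): 21 bp
  [98,112): 14 bp
  [112,125): 13 bp
  [125,128): 3 bp
  [128,140): 12 bp
  [140,143): 3 bp
  [143,149): 6 bp
  [149,163): 14 bp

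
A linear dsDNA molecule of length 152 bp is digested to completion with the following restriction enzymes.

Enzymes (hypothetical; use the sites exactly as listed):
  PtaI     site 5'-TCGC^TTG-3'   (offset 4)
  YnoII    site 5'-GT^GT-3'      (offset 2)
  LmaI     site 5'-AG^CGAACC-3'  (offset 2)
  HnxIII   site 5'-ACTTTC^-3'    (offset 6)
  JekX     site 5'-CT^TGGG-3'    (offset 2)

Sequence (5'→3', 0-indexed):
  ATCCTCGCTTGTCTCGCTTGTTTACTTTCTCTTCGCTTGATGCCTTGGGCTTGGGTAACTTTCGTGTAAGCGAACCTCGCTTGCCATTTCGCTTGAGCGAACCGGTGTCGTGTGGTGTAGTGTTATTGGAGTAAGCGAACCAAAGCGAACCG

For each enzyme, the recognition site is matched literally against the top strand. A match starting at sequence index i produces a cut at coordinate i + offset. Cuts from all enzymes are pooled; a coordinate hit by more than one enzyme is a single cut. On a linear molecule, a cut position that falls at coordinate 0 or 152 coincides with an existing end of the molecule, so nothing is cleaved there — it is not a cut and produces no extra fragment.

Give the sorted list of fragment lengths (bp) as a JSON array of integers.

[2,5,5,5,5,5,6,7,7,8,9,9,9,10,10,12,12,12,14]

Per-enzyme occurrences:
  PtaI (TCGCTTG, off=4): starts [4, 13, 32, 76, 88] → cuts [8, 17, 36, 80, 92]
  YnoII (GTGT, off=2): starts [63, 104, 109, 114, 119] → cuts [65, 106, 111, 116, 121]
  LmaI (AGCGAACC, off=2): starts [68, 95, 133, 143] → cuts [70, 97, 135, 145]
  HnxIII (ACTTTC, off=6): starts [23, 57] → cuts [29, 63]
  JekX (CTTGGG, off=2): starts [43, 49] → cuts [45, 51]

All cut coordinates (distinct, sorted): [8, 17, 29, 36, 45, 51, 63, 65, 70, 80, 92, 97, 106, 111, 116, 121, 135, 145]

Fragment lengths:
  [0,8): 8 bp
  [8,17): 9 bp
  [17,29): 12 bp
  [29,36): 7 bp
  [36,45): 9 bp
  [45,51): 6 bp
  [51,63): 12 bp
  [63,65): 2 bp
  [65,70): 5 bp
  [70,80): 10 bp
  [80,92): 12 bp
  [92,97): 5 bp
  [97,106): 9 bp
  [106,111): 5 bp
  [111,116): 5 bp
  [116,121): 5 bp
  [121,135): 14 bp
  [135,145): 10 bp
  [145,152): 7 bp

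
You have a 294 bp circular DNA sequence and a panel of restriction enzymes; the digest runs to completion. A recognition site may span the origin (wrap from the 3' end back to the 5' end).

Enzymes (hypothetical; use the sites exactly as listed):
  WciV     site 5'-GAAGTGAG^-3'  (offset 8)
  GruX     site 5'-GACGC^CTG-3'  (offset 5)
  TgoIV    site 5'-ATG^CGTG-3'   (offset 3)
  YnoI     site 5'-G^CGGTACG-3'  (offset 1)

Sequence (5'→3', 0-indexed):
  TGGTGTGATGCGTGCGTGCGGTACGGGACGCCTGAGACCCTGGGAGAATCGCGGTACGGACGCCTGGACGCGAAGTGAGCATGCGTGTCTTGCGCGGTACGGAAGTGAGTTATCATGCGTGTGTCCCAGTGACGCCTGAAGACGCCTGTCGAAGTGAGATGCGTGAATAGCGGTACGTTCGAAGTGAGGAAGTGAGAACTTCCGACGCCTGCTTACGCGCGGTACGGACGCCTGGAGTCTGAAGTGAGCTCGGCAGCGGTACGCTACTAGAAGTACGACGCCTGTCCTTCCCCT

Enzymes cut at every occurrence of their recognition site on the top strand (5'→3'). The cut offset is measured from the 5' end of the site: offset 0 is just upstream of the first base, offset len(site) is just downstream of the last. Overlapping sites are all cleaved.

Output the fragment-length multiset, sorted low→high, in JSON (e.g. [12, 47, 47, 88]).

[3,4,8,8,8,8,9,10,11,11,12,12,12,13,13,15,16,17,18,18,20,23,25]

Scan for sites:
  WciV GAAGTGAG/8: at [71, 101, 150, 180, 188, 240] ⇒ [79, 109, 158, 188, 196, 248]
  GruX GACGCCTG/5: at [26, 58, 130, 140, 203, 226, 276] ⇒ [31, 63, 135, 145, 208, 231, 281]
  TgoIV ATGCGTG/3: at [7, 80, 114, 158] ⇒ [10, 83, 117, 161]
  YnoI GCGGTACG/1: at [17, 50, 93, 169, 218, 255] ⇒ [18, 51, 94, 170, 219, 256]

Pooled cuts: [10, 18, 31, 51, 63, 79, 83, 94, 109, 117, 135, 145, 158, 161, 170, 188, 196, 208, 219, 231, 248, 256, 281]

Fragment lengths:
  10→18: 8 bp
  18→31: 13 bp
  31→51: 20 bp
  51→63: 12 bp
  63→79: 16 bp
  79→83: 4 bp
  83→94: 11 bp
  94→109: 15 bp
  109→117: 8 bp
  117→135: 18 bp
  135→145: 10 bp
  145→158: 13 bp
  158→161: 3 bp
  161→170: 9 bp
  170→188: 18 bp
  188→196: 8 bp
  196→208: 12 bp
  208→219: 11 bp
  219→231: 12 bp
  231→248: 17 bp
  248→256: 8 bp
  256→281: 25 bp
  281→10 (wrap): 294-281+10 = 23 bp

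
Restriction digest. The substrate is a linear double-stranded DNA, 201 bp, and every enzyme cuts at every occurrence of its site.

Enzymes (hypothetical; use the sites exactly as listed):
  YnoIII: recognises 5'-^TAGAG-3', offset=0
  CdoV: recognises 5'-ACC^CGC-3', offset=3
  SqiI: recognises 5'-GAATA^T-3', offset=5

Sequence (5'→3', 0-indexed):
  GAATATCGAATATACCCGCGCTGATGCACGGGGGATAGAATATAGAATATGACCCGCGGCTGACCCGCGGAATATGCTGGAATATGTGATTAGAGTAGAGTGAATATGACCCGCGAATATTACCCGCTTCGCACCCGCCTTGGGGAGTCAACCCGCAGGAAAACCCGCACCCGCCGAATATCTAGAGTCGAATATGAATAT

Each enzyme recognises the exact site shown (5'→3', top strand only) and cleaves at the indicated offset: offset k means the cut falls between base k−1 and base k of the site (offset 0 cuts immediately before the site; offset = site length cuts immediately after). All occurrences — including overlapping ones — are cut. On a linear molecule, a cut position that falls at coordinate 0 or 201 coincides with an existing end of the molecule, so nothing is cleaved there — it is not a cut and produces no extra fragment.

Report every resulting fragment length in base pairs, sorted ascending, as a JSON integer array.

[1,2,4,5,5,5,5,5,6,6,6,7,7,8,9,9,10,11,11,11,12,12,18,26]

Per-enzyme occurrences:
  YnoIII (TAGAG, off=0): starts [90, 95, 182] → cuts [90, 95, 182]
  CdoV (ACCCGC, off=3): starts [13, 51, 62, 108, 121, 132, 150, 162, 168] → cuts [16, 54, 65, 111, 124, 135, 153, 165, 171]
  SqiI (GAATAT, off=5): starts [0, 7, 37, 44, 69, 79, 101, 114, 175, 189, 195] → cuts [5, 12, 42, 49, 74, 84, 106, 119, 180, 194, 200]

Pooled cuts: [5, 12, 16, 42, 49, 54, 65, 74, 84, 90, 95, 106, 111, 119, 124, 135, 153, 165, 171, 180, 182, 194, 200]

Fragments:
  [0,5): 5 bp
  [5,12): 7 bp
  [12,16): 4 bp
  [16,42): 26 bp
  [42,49): 7 bp
  [49,54): 5 bp
  [54,65): 11 bp
  [65,74): 9 bp
  [74,84): 10 bp
  [84,90): 6 bp
  [90,95): 5 bp
  [95,106): 11 bp
  [106,111): 5 bp
  [111,119): 8 bp
  [119,124): 5 bp
  [124,135): 11 bp
  [135,153): 18 bp
  [153,165): 12 bp
  [165,171): 6 bp
  [171,180): 9 bp
  [180,182): 2 bp
  [182,194): 12 bp
  [194,200): 6 bp
  [200,201): 1 bp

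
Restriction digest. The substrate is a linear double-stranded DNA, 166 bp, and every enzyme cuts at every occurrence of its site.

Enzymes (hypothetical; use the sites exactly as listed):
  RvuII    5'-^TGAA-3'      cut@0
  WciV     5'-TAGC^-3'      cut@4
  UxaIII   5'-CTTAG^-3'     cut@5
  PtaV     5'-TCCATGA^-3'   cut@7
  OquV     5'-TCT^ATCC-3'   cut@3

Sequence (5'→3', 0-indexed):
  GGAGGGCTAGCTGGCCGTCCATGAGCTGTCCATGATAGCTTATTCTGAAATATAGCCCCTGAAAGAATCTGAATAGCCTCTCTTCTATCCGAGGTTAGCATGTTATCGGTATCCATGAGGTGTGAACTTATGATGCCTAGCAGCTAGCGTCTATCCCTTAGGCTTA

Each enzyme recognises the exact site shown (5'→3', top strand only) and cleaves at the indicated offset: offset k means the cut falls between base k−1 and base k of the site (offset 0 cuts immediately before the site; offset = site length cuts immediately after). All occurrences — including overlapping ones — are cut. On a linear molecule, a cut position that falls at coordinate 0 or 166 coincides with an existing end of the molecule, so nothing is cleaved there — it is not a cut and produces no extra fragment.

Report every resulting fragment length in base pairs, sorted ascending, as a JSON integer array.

[3,4,4,4,5,6,7,8,9,9,10,11,11,11,13,13,19,19]

Scan for sites:
  RvuII TGAA/0: at [45, 59, 69, 122] ⇒ [45, 59, 69, 122]
  WciV TAGC/4: at [7, 35, 52, 73, 95, 137, 144] ⇒ [11, 39, 56, 77, 99, 141, 148]
  UxaIII CTTAG/5: at [156] ⇒ [161]
  PtaV TCCATGA/7: at [17, 28, 111] ⇒ [24, 35, 118]
  OquV TCTATCC/3: at [83, 149] ⇒ [86, 152]

All cut coordinates (distinct, sorted): [11, 24, 35, 39, 45, 56, 59, 69, 77, 86, 99, 118, 122, 141, 148, 152, 161]

Fragment lengths:
  [0,11): 11 bp
  [11,24): 13 bp
  [24,35): 11 bp
  [35,39): 4 bp
  [39,45): 6 bp
  [45,56): 11 bp
  [56,59): 3 bp
  [59,69): 10 bp
  [69,77): 8 bp
  [77,86): 9 bp
  [86,99): 13 bp
  [99,118): 19 bp
  [118,122): 4 bp
  [122,141): 19 bp
  [141,148): 7 bp
  [148,152): 4 bp
  [152,161): 9 bp
  [161,166): 5 bp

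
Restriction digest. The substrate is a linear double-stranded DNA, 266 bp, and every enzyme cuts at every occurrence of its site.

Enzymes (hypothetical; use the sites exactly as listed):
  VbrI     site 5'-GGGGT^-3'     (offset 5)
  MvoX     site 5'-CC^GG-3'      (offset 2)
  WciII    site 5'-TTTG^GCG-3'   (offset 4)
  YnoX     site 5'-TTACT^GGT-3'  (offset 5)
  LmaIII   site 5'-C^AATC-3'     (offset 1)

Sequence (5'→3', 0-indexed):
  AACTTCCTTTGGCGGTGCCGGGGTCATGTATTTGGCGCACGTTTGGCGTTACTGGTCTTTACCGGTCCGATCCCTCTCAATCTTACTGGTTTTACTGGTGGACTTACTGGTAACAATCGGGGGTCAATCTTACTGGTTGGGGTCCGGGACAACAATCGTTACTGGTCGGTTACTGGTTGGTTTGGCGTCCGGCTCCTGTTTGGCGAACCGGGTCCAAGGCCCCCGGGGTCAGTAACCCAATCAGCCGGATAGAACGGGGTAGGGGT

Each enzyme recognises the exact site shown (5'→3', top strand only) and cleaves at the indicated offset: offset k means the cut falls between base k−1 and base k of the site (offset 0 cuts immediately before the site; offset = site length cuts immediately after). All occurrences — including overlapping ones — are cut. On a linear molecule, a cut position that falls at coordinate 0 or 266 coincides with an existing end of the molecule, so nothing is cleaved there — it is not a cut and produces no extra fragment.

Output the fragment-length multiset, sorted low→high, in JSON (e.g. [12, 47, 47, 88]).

Per-enzyme occurrences:
  VbrI GGGGT/5: at [19, 119, 138, 224, 255, 261] ⇒ [24, 124, 143, 229, 260] (position 266 is a terminus of the linear molecule — no cut)
  MvoX CCGG/2: at [17, 61, 143, 188, 207, 222, 244] ⇒ [19, 63, 145, 190, 209, 224, 246]
  WciII TTTGGCG/4: at [7, 30, 41, 180, 198] ⇒ [11, 34, 45, 184, 202]
  YnoX TTACTGGT/5: at [48, 82, 91, 103, 129, 158, 169] ⇒ [53, 87, 96, 108, 134, 163, 174]
  LmaIII CAATC/1: at [77, 113, 124, 152, 237] ⇒ [78, 114, 125, 153, 238]

Pooled cuts: [11, 19, 24, 34, 45, 53, 63, 78, 87, 96, 108, 114, 124, 125, 134, 143, 145, 153, 163, 174, 184, 190, 202, 209, 224, 229, 238, 246, 260]

Fragments:
  [0,11): 11 bp
  [11,19): 8 bp
  [19,24): 5 bp
  [24,34): 10 bp
  [34,45): 11 bp
  [45,53): 8 bp
  [53,63): 10 bp
  [63,78): 15 bp
  [78,87): 9 bp
  [87,96): 9 bp
  [96,108): 12 bp
  [108,114): 6 bp
  [114,124): 10 bp
  [124,125): 1 bp
  [125,134): 9 bp
  [134,143): 9 bp
  [143,145): 2 bp
  [145,153): 8 bp
  [153,163): 10 bp
  [163,174): 11 bp
  [174,184): 10 bp
  [184,190): 6 bp
  [190,202): 12 bp
  [202,209): 7 bp
  [209,224): 15 bp
  [224,229): 5 bp
  [229,238): 9 bp
  [238,246): 8 bp
  [246,260): 14 bp
  [260,266): 6 bp

[1,2,5,5,6,6,6,7,8,8,8,8,9,9,9,9,9,10,10,10,10,10,11,11,11,12,12,14,15,15]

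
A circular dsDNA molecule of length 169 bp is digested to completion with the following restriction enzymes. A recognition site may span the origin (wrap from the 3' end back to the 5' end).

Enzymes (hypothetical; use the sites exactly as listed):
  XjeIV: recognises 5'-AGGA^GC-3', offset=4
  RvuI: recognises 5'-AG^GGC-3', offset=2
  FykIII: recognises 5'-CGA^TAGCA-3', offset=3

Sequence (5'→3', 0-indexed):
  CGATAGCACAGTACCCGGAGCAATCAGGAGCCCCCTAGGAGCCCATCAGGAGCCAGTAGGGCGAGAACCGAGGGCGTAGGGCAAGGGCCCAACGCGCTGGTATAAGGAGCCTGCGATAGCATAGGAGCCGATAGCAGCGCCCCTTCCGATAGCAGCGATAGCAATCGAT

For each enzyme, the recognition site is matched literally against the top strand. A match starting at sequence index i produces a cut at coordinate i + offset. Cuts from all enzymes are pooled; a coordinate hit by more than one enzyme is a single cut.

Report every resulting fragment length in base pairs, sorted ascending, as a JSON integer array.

Per-enzyme occurrences:
  XjeIV AGGAGC/4: at [25, 36, 47, 104, 122] ⇒ [29, 40, 51, 108, 126]
  RvuI AGGGC/2: at [57, 70, 77, 83] ⇒ [59, 72, 79, 85]
  FykIII CGATAGCA/3: at [0, 113, 128, 146, 155] ⇒ [3, 116, 131, 149, 158]

All cut coordinates (distinct, sorted): [3, 29, 40, 51, 59, 72, 79, 85, 108, 116, 126, 131, 149, 158]

Fragments:
  3→29: 26 bp
  29→40: 11 bp
  40→51: 11 bp
  51→59: 8 bp
  59→72: 13 bp
  72→79: 7 bp
  79→85: 6 bp
  85→108: 23 bp
  108→116: 8 bp
  116→126: 10 bp
  126→131: 5 bp
  131→149: 18 bp
  149→158: 9 bp
  158→3 (wrap): 169-158+3 = 14 bp

[5,6,7,8,8,9,10,11,11,13,14,18,23,26]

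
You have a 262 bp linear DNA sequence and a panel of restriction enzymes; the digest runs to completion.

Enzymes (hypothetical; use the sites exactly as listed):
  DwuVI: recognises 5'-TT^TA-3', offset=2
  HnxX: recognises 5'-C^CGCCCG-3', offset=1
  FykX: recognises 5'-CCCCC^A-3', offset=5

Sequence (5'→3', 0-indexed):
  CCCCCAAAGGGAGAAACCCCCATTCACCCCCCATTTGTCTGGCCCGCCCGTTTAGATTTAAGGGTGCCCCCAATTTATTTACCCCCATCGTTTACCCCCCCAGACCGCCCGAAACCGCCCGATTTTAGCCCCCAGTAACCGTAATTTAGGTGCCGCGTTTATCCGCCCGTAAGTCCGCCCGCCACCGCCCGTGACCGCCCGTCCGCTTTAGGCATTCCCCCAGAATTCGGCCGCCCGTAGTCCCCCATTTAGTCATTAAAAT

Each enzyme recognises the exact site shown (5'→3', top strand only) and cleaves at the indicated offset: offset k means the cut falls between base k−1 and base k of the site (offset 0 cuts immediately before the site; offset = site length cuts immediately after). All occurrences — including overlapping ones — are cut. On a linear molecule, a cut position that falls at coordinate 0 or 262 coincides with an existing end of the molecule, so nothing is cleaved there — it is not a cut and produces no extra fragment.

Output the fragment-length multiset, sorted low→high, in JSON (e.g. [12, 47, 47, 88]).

Scan for sites:
  DwuVI (TTTA, off=2): starts [50, 56, 73, 77, 90, 123, 144, 157, 206, 247] → cuts [52, 58, 75, 79, 92, 125, 146, 159, 208, 249]
  HnxX (CCGCCCG, off=1): starts [43, 104, 114, 162, 174, 184, 194, 230] → cuts [44, 105, 115, 163, 175, 185, 195, 231]
  FykX (CCCCCA, off=5): starts [0, 16, 27, 66, 81, 96, 128, 216, 241] → cuts [5, 21, 32, 71, 86, 101, 133, 221, 246]

Pooled cuts: [5, 21, 32, 44, 52, 58, 71, 75, 79, 86, 92, 101, 105, 115, 125, 133, 146, 159, 163, 175, 185, 195, 208, 221, 231, 246, 249]

Fragment lengths:
  [0,5): 5 bp
  [5,21): 16 bp
  [21,32): 11 bp
  [32,44): 12 bp
  [44,52): 8 bp
  [52,58): 6 bp
  [58,71): 13 bp
  [71,75): 4 bp
  [75,79): 4 bp
  [79,86): 7 bp
  [86,92): 6 bp
  [92,101): 9 bp
  [101,105): 4 bp
  [105,115): 10 bp
  [115,125): 10 bp
  [125,133): 8 bp
  [133,146): 13 bp
  [146,159): 13 bp
  [159,163): 4 bp
  [163,175): 12 bp
  [175,185): 10 bp
  [185,195): 10 bp
  [195,208): 13 bp
  [208,221): 13 bp
  [221,231): 10 bp
  [231,246): 15 bp
  [246,249): 3 bp
  [249,262): 13 bp

[3,4,4,4,4,5,6,6,7,8,8,9,10,10,10,10,10,11,12,12,13,13,13,13,13,13,15,16]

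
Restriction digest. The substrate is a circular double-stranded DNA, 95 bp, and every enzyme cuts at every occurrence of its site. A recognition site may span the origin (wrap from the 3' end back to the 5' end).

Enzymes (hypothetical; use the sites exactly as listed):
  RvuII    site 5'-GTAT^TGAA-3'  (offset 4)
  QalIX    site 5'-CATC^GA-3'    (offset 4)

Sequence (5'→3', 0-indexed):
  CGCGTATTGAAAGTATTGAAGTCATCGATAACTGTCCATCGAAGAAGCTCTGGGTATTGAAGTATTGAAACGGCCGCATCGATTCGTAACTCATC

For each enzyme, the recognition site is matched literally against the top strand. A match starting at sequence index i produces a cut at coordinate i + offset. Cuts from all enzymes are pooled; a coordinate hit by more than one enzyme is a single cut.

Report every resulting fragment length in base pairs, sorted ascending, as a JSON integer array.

[8,9,10,14,15,17,22]

Scan for sites:
  RvuII (GTATTGAA, off=4): starts [3, 12, 53, 61] → cuts [7, 16, 57, 65]
  QalIX (CATCGA, off=4): starts [22, 36, 76] → cuts [26, 40, 80]

Pooled cuts: [7, 16, 26, 40, 57, 65, 80]

Fragments:
  7→16: 9 bp
  16→26: 10 bp
  26→40: 14 bp
  40→57: 17 bp
  57→65: 8 bp
  65→80: 15 bp
  80→7 (wrap): 95-80+7 = 22 bp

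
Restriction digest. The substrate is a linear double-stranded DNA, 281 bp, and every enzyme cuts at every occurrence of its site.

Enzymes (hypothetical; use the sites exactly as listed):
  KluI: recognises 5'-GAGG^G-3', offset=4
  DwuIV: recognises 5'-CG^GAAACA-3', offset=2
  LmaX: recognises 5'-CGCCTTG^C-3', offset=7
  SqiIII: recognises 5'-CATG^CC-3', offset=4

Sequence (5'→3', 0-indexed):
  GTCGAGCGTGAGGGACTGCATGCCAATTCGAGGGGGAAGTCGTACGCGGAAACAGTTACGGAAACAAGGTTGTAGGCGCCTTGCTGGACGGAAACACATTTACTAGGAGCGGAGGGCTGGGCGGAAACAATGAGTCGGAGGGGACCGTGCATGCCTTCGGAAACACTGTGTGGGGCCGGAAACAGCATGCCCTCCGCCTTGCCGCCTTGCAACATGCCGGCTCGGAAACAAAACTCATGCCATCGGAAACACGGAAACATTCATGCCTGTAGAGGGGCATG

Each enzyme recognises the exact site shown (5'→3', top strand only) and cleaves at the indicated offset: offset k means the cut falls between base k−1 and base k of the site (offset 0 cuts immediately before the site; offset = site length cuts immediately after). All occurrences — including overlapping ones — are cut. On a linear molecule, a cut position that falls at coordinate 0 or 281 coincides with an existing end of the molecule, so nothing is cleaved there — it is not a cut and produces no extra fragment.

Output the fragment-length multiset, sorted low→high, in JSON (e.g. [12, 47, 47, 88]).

Per-enzyme occurrences:
  KluI GAGGG/4: at [9, 29, 111, 137, 271] ⇒ [13, 33, 115, 141, 275]
  DwuIV CGGAAACA/2: at [46, 58, 88, 121, 157, 176, 222, 243, 251] ⇒ [48, 60, 90, 123, 159, 178, 224, 245, 253]
  LmaX CGCCTTGC/7: at [76, 194, 202] ⇒ [83, 201, 209]
  SqiIII CATGCC/4: at [18, 149, 185, 212, 235, 261] ⇒ [22, 153, 189, 216, 239, 265]

All cut coordinates (distinct, sorted): [13, 22, 33, 48, 60, 83, 90, 115, 123, 141, 153, 159, 178, 189, 201, 209, 216, 224, 239, 245, 253, 265, 275]

Fragment lengths:
  [0,13): 13 bp
  [13,22): 9 bp
  [22,33): 11 bp
  [33,48): 15 bp
  [48,60): 12 bp
  [60,83): 23 bp
  [83,90): 7 bp
  [90,115): 25 bp
  [115,123): 8 bp
  [123,141): 18 bp
  [141,153): 12 bp
  [153,159): 6 bp
  [159,178): 19 bp
  [178,189): 11 bp
  [189,201): 12 bp
  [201,209): 8 bp
  [209,216): 7 bp
  [216,224): 8 bp
  [224,239): 15 bp
  [239,245): 6 bp
  [245,253): 8 bp
  [253,265): 12 bp
  [265,275): 10 bp
  [275,281): 6 bp

[6,6,6,7,7,8,8,8,8,9,10,11,11,12,12,12,12,13,15,15,18,19,23,25]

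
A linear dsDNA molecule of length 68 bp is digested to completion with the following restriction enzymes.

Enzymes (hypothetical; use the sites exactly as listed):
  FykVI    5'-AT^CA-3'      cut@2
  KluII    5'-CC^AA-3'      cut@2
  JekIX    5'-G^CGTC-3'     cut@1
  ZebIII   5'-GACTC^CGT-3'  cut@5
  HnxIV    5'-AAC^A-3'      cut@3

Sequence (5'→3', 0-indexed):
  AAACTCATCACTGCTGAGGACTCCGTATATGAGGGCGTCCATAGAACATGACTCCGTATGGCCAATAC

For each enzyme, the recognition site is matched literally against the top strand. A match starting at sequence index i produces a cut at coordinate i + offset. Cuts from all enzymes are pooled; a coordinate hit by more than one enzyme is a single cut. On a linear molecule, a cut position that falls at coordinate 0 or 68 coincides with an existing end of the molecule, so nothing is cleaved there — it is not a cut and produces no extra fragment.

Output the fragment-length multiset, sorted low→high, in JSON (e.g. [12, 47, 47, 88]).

Scan for sites:
  FykVI (ATCA, off=2): starts [6] → cuts [8]
  KluII (CCAA, off=2): starts [61] → cuts [63]
  JekIX (GCGTC, off=1): starts [34] → cuts [35]
  ZebIII (GACTCCGT, off=5): starts [18, 49] → cuts [23, 54]
  HnxIV (AACA, off=3): starts [44] → cuts [47]

All cut coordinates (distinct, sorted): [8, 23, 35, 47, 54, 63]

Fragment lengths:
  [0,8): 8 bp
  [8,23): 15 bp
  [23,35): 12 bp
  [35,47): 12 bp
  [47,54): 7 bp
  [54,63): 9 bp
  [63,68): 5 bp

[5,7,8,9,12,12,15]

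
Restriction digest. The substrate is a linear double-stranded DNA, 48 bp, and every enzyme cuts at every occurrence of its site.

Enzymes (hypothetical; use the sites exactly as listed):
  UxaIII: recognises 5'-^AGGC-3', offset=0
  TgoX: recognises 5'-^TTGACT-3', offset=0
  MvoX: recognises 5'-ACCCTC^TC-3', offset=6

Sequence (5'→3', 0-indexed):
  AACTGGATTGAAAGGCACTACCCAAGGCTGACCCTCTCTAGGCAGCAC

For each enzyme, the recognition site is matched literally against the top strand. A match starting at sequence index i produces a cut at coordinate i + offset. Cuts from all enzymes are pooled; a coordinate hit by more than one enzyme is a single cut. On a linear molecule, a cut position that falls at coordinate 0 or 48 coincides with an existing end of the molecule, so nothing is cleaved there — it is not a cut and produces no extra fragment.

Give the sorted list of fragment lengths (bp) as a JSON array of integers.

Site scan:
  UxaIII (AGGC, off=0): starts [12, 24, 39] → cuts [12, 24, 39]
  TgoX (TTGACT, off=0): no sites
  MvoX (ACCCTCTC, off=6): starts [30] → cuts [36]

All cut coordinates (distinct, sorted): [12, 24, 36, 39]

Fragment lengths:
  [0,12): 12 bp
  [12,24): 12 bp
  [24,36): 12 bp
  [36,39): 3 bp
  [39,48): 9 bp

[3,9,12,12,12]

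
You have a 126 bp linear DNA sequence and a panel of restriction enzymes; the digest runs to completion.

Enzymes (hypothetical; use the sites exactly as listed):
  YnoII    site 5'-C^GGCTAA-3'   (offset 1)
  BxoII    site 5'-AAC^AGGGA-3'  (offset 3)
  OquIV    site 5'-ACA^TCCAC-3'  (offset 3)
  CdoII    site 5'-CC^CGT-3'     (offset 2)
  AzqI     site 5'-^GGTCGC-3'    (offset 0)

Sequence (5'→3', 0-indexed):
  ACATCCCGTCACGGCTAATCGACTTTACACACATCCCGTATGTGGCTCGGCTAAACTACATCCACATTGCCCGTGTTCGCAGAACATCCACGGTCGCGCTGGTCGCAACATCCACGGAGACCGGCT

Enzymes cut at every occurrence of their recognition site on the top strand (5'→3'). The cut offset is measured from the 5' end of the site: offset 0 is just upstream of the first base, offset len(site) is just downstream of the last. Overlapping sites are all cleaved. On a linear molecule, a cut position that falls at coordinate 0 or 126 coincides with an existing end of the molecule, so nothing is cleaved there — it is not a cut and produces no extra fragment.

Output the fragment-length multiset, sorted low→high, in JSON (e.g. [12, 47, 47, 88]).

Site scan:
  YnoII (CGGCTAA, off=1): starts [11, 47] → cuts [12, 48]
  BxoII (AACAGGGA, off=3): no sites
  OquIV (ACATCCAC, off=3): starts [57, 83, 107] → cuts [60, 86, 110]
  CdoII (CCCGT, off=2): starts [4, 34, 69] → cuts [6, 36, 71]
  AzqI (GGTCGC, off=0): starts [91, 100] → cuts [91, 100]

Pooled cuts: [6, 12, 36, 48, 60, 71, 86, 91, 100, 110]

Fragments:
  [0,6): 6 bp
  [6,12): 6 bp
  [12,36): 24 bp
  [36,48): 12 bp
  [48,60): 12 bp
  [60,71): 11 bp
  [71,86): 15 bp
  [86,91): 5 bp
  [91,100): 9 bp
  [100,110): 10 bp
  [110,126): 16 bp

[5,6,6,9,10,11,12,12,15,16,24]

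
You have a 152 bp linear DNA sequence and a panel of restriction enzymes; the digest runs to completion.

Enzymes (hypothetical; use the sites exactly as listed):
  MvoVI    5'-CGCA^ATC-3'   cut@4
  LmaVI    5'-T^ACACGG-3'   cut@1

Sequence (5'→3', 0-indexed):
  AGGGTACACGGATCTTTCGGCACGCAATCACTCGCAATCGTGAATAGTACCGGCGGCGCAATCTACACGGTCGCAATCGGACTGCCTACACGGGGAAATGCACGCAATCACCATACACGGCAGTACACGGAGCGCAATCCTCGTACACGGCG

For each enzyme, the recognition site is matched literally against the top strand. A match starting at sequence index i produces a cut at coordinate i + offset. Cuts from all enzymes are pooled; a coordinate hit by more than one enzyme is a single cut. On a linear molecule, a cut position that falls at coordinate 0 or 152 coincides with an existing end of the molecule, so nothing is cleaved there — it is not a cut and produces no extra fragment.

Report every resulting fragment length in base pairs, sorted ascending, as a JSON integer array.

[4,5,8,8,8,10,10,11,12,12,19,21,24]

Site scan:
  MvoVI (CGCAATC, off=4): starts [22, 32, 56, 71, 102, 132] → cuts [26, 36, 60, 75, 106, 136]
  LmaVI (TACACGG, off=1): starts [4, 63, 86, 113, 123, 143] → cuts [5, 64, 87, 114, 124, 144]

All cut coordinates (distinct, sorted): [5, 26, 36, 60, 64, 75, 87, 106, 114, 124, 136, 144]

Fragment lengths:
  [0,5): 5 bp
  [5,26): 21 bp
  [26,36): 10 bp
  [36,60): 24 bp
  [60,64): 4 bp
  [64,75): 11 bp
  [75,87): 12 bp
  [87,106): 19 bp
  [106,114): 8 bp
  [114,124): 10 bp
  [124,136): 12 bp
  [136,144): 8 bp
  [144,152): 8 bp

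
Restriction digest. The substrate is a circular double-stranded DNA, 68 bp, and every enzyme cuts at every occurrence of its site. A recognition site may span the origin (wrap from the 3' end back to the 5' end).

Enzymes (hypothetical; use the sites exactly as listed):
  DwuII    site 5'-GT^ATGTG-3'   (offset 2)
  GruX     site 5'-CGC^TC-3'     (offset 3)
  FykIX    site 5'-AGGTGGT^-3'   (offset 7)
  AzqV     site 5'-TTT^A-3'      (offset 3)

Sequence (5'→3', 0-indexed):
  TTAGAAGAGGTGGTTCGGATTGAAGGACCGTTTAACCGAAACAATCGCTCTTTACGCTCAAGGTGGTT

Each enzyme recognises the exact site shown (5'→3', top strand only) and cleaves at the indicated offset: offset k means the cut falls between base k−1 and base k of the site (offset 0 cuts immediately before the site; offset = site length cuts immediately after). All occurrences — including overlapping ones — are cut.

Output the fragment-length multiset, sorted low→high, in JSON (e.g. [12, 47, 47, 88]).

Per-enzyme occurrences:
  DwuII (GTATGTG, off=2): no sites
  GruX (CGCTC, off=3): starts [45, 54] → cuts [48, 57]
  FykIX (AGGTGGT, off=7): starts [7, 60] → cuts [14, 67]
  AzqV (TTTA, off=3): starts [30, 50, 67] → cuts [2, 33, 53]

All cut coordinates (distinct, sorted): [2, 14, 33, 48, 53, 57, 67]

Fragments:
  2→14: 12 bp
  14→33: 19 bp
  33→48: 15 bp
  48→53: 5 bp
  53→57: 4 bp
  57→67: 10 bp
  67→2 (wrap): 68-67+2 = 3 bp

[3,4,5,10,12,15,19]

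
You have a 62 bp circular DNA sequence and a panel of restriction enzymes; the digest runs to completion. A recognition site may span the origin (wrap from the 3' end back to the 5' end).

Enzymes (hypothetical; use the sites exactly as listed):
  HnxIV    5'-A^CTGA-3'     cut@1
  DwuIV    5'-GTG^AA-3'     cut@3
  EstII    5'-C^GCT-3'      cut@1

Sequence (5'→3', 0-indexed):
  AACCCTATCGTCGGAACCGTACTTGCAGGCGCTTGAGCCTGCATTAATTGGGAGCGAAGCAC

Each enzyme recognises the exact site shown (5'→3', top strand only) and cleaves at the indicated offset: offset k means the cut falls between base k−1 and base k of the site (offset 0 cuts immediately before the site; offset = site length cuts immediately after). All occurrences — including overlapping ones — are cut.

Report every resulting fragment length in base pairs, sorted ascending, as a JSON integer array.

Site scan:
  HnxIV (ACTGA, off=1): no sites
  DwuIV (GTGAA, off=3): no sites
  EstII (CGCT, off=1): starts [29] → cuts [30]

Pooled cuts: [30]

Fragment lengths:
  30→30 (wrap): 62-30+30 = 62 bp

[62]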